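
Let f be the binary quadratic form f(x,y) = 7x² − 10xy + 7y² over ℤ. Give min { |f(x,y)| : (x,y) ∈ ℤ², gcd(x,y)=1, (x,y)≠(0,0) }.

translate: b→4 (≡-10 mod 14), so (7,-10,7)→(7,4,4)
flip: (7,4,4)→(4,-4,7)
translate: b→4 (≡-4 mod 8), so (4,-4,7)→(4,4,7)
reduced (well bottom): (4,4,7) with a≤c, −a<b≤a
well minimum = a = 4

4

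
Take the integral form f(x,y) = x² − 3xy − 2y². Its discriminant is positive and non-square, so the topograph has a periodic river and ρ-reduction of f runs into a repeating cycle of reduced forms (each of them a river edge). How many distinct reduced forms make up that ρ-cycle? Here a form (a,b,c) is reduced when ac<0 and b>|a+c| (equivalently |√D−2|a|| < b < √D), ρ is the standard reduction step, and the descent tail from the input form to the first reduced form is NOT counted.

D = 17, ⌊√D⌋ = 4
descent: ρ → (-2,3,1)  [lands on river]
river: ρ → (1,3,-2)
river: ρ → (-2,1,2)
river: ρ → (2,3,-1)
river: ρ → (-1,3,2)
river: ρ → (2,1,-2)
ρ-cycle length = 6 (tail of 1 descent step not counted)

6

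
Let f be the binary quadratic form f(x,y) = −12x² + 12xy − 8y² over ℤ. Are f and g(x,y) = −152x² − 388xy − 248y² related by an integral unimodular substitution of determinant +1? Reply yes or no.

D₁ = -240, D₂ = -240
f is negative-definite; reduce −f:
−f: translate: b→12 (≡-12 mod 24), so (12,-12,8)→(12,12,8)
−f: flip: (12,12,8)→(8,-12,12)
−f: translate: b→4 (≡-12 mod 16), so (8,-12,12)→(8,4,8)
−f: reduced (well bottom): (8,4,8) with a≤c, −a<b≤a
flip sign back: reduced form of f is (-8,-4,-8)
g is negative-definite; reduce −g:
−g: translate: b→84 (≡388 mod 304), so (152,388,248)→(152,84,12)
−g: flip: (152,84,12)→(12,-84,152)
−g: translate: b→12 (≡-84 mod 24), so (12,-84,152)→(12,12,8)
−g: flip: (12,12,8)→(8,-12,12)
−g: translate: b→4 (≡-12 mod 16), so (8,-12,12)→(8,4,8)
−g: reduced (well bottom): (8,4,8) with a≤c, −a<b≤a
flip sign back: reduced form of g is (-8,-4,-8)
reduced forms (-8, -4, -8) vs (-8, -4, -8) ⇒ equivalent

yes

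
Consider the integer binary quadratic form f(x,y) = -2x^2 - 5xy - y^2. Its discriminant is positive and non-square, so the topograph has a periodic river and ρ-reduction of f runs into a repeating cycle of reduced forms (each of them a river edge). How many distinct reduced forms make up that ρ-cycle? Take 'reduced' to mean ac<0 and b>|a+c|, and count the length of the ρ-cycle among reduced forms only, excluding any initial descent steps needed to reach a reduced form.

D = 17, ⌊√D⌋ = 4
descent: ρ → (-1,3,2)  [lands on river]
river: ρ → (2,1,-2)
river: ρ → (-2,3,1)
river: ρ → (1,3,-2)
river: ρ → (-2,1,2)
river: ρ → (2,3,-1)
ρ-cycle length = 6 (tail of 1 descent step not counted)

6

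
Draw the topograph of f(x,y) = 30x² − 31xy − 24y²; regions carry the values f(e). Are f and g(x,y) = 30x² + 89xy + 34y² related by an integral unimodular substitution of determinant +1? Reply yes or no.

D₁ = 3841, D₂ = 3841
river cycle of f (length 82): (-24, 31, 30), (30, 29, -25), (-25, 21, 34), (34, 47, -12), (-12, 49, 30), (30, 11, -31), (-31, 51, 10), (10, 49, -36), (-36, 23, 23), (23, 23, -36), … (72 more)
river cycle of g (length 82): (34, 47, -12), (-12, 49, 30), (30, 11, -31), (-31, 51, 10), (10, 49, -36), (-36, 23, 23), (23, 23, -36), (-36, 49, 10), (10, 51, -31), (-31, 11, 30), … (72 more)
cycles coincide ⇒ equivalent

yes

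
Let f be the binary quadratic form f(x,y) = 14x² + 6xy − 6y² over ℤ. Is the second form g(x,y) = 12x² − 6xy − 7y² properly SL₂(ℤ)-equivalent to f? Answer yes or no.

D₁ = 372, D₂ = 372
river cycle of f (length 2): (-6, 18, 2), (2, 18, -6)
river cycle of g (length 10): (-7, 6, 12), (12, 18, -1), (-1, 18, 12), (12, 6, -7), (-7, 8, 11), (11, 14, -4), (-4, 18, 3), (3, 18, -4), (-4, 14, 11), (11, 8, -7)
cycles differ ⇒ inequivalent

no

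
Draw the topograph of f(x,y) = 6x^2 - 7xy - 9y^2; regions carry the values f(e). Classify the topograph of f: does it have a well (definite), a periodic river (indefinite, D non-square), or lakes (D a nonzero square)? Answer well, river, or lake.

D = b²−4ac = (-7)² − 4·6·(-9) = 265
D > 0 non-square ⇒ indefinite ⇒ periodic river

river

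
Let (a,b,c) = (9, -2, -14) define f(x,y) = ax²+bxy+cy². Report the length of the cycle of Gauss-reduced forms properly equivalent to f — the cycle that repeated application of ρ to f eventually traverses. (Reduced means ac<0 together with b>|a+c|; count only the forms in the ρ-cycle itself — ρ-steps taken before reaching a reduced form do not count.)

D = 508, ⌊√D⌋ = 22
descent: ρ → (-14,2,9)
descent: ρ → (9,16,-7)  [lands on river]
river: ρ → (-7,12,13)
river: ρ → (13,14,-6)
river: ρ → (-6,22,1)
river: ρ → (1,22,-6)
river: ρ → (-6,14,13)
river: ρ → (13,12,-7)
river: ρ → (-7,16,9)
river: ρ → (9,20,-3)
river: ρ → (-3,22,2)
river: ρ → (2,22,-3)
river: ρ → (-3,20,9)
ρ-cycle length = 12 (tail of 2 descent steps not counted)

12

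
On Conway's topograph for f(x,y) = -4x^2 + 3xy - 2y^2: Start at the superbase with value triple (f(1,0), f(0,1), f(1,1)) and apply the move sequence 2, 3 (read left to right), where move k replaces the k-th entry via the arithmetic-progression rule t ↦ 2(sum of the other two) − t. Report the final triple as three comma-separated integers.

start (-4,-2,-3) = (f(1,0),f(0,1),f(1,1))
replace slot 2: 2·((-4)+(-3)) − (-2) = -12 → (-4,-12,-3)
replace slot 3: 2·((-4)+(-12)) − (-3) = -29 → (-4,-12,-29)

-4,-12,-29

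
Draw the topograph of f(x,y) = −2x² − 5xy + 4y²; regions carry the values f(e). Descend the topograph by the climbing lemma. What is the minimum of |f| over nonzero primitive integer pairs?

descent: ρ → (4,5,-2)  [lands on river]
river: ρ → (-2,7,1)
river: ρ → (1,7,-2)
river: ρ → (-2,5,4)
river: ρ → (4,3,-3)
river: ρ → (-3,3,4)
closes: descent 1, river 6
min |a| on river = 1

1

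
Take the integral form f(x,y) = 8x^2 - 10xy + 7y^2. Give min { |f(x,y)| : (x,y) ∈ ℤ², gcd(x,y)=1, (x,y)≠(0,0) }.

translate: b→6 (≡-10 mod 16), so (8,-10,7)→(8,6,5)
flip: (8,6,5)→(5,-6,8)
translate: b→4 (≡-6 mod 10), so (5,-6,8)→(5,4,7)
reduced (well bottom): (5,4,7) with a≤c, −a<b≤a
well minimum = a = 5

5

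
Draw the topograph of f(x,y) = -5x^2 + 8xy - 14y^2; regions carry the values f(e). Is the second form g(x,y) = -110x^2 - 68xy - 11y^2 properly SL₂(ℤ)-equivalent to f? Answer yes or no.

D₁ = -216, D₂ = -216
f is negative-definite; reduce −f:
−f: translate: b→2 (≡-8 mod 10), so (5,-8,14)→(5,2,11)
−f: reduced (well bottom): (5,2,11) with a≤c, −a<b≤a
flip sign back: reduced form of f is (-5,-2,-11)
g is negative-definite; reduce −g:
−g: flip: (110,68,11)→(11,-68,110)
−g: translate: b→-2 (≡-68 mod 22), so (11,-68,110)→(11,-2,5)
−g: flip: (11,-2,5)→(5,2,11)
−g: reduced (well bottom): (5,2,11) with a≤c, −a<b≤a
flip sign back: reduced form of g is (-5,-2,-11)
reduced forms (-5, -2, -11) vs (-5, -2, -11) ⇒ equivalent

yes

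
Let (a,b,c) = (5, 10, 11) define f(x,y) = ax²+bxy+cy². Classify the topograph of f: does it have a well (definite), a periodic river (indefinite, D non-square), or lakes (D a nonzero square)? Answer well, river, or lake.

D = b²−4ac = 10² − 4·5·11 = -120
D < 0 ⇒ definite ⇒ every region one sign ⇒ single well

well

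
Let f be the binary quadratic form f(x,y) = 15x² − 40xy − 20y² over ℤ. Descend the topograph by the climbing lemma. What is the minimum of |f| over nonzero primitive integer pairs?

descent: ρ → (-20,40,15)  [lands on river]
river: ρ → (15,50,-5)
river: ρ → (-5,50,15)
river: ρ → (15,40,-20)
closes: descent 1, river 4
min |a| on river = 5

5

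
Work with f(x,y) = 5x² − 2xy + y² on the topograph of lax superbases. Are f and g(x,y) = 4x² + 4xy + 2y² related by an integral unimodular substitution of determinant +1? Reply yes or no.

D₁ = -16, D₂ = -16
f: flip: (5,-2,1)→(1,2,5)
f: translate: b→0 (≡2 mod 2), so (1,2,5)→(1,0,4)
f: reduced (well bottom): (1,0,4) with a≤c, −a<b≤a
g: flip: (4,4,2)→(2,-4,4)
g: translate: b→0 (≡-4 mod 4), so (2,-4,4)→(2,0,2)
g: reduced (well bottom): (2,0,2) with a≤c, −a<b≤a
reduced forms (1, 0, 4) vs (2, 0, 2) ⇒ inequivalent

no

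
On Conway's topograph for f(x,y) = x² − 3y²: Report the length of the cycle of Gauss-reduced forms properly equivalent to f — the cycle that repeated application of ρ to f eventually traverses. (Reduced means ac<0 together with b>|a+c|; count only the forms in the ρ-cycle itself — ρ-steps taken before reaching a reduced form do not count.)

D = 12, ⌊√D⌋ = 3
descent: ρ → (-3,0,1)
descent: ρ → (1,2,-2)  [lands on river]
river: ρ → (-2,2,1)
ρ-cycle length = 2 (tail of 2 descent steps not counted)

2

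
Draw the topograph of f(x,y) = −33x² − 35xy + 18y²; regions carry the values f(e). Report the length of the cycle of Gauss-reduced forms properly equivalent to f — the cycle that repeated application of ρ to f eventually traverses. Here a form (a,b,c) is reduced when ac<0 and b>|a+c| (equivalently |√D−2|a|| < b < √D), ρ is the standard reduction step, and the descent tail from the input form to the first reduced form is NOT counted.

D = 3601, ⌊√D⌋ = 60
descent: ρ → (18,35,-33)  [lands on river]
river: ρ → (-33,31,20)
river: ρ → (20,49,-15)
river: ρ → (-15,41,32)
river: ρ → (32,23,-24)
river: ρ → (-24,25,31)
river: ρ → (31,37,-18)
river: ρ → (-18,35,33)
river: ρ → (33,31,-20)
river: ρ → (-20,49,15)
river: ρ → (15,41,-32)
river: ρ → (-32,23,24)
river: ρ → (24,25,-31)
river: ρ → (-31,37,18)
ρ-cycle length = 14 (tail of 1 descent step not counted)

14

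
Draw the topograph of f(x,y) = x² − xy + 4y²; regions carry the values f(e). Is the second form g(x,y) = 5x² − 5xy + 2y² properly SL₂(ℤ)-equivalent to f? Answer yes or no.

D₁ = -15, D₂ = -15
f: translate: b→1 (≡-1 mod 2), so (1,-1,4)→(1,1,4)
f: reduced (well bottom): (1,1,4) with a≤c, −a<b≤a
g: translate: b→5 (≡-5 mod 10), so (5,-5,2)→(5,5,2)
g: flip: (5,5,2)→(2,-5,5)
g: translate: b→-1 (≡-5 mod 4), so (2,-5,5)→(2,-1,2)
g: flip: (2,-1,2)→(2,1,2)
g: reduced (well bottom): (2,1,2) with a≤c, −a<b≤a
reduced forms (1, 1, 4) vs (2, 1, 2) ⇒ inequivalent

no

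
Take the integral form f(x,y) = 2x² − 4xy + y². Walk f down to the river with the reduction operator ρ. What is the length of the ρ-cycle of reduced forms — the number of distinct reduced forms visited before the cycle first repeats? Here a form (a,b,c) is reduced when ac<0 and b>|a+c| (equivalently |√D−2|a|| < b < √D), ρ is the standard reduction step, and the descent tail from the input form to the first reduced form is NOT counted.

D = 8, ⌊√D⌋ = 2
descent: ρ → (1,2,-1)  [lands on river]
river: ρ → (-1,2,1)
ρ-cycle length = 2 (tail of 1 descent step not counted)

2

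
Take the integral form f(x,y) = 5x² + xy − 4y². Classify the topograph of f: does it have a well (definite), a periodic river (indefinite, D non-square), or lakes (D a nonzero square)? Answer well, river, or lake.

D = b²−4ac = 1² − 4·5·(-4) = 81
D = 9² is a perfect square ⇒ form factors over ℤ ⇒ lakes

lake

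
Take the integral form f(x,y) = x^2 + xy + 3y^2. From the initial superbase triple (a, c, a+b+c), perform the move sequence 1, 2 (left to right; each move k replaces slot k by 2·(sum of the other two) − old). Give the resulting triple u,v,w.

start (1,3,5) = (f(1,0),f(0,1),f(1,1))
replace slot 1: 2·(3+5) − 1 = 15 → (15,3,5)
replace slot 2: 2·(15+5) − 3 = 37 → (15,37,5)

15,37,5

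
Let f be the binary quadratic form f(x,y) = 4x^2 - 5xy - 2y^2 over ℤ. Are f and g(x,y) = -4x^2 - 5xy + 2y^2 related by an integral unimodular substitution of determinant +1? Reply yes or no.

D₁ = 57, D₂ = 57
river cycle of f (length 6): (-2, 5, 4), (4, 3, -3), (-3, 3, 4), (4, 5, -2), (-2, 7, 1), (1, 7, -2)
river cycle of g (length 6): (2, 5, -4), (-4, 3, 3), (3, 3, -4), (-4, 5, 2), (2, 7, -1), (-1, 7, 2)
cycles differ ⇒ inequivalent

no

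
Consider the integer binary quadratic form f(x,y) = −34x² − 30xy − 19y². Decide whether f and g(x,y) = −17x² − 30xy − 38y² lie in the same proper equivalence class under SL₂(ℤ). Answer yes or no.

D₁ = -1684, D₂ = -1684
f is negative-definite; reduce −f:
−f: flip: (34,30,19)→(19,-30,34)
−f: translate: b→8 (≡-30 mod 38), so (19,-30,34)→(19,8,23)
−f: reduced (well bottom): (19,8,23) with a≤c, −a<b≤a
flip sign back: reduced form of f is (-19,-8,-23)
g is negative-definite; reduce −g:
−g: translate: b→-4 (≡30 mod 34), so (17,30,38)→(17,-4,25)
−g: reduced (well bottom): (17,-4,25) with a≤c, −a<b≤a
flip sign back: reduced form of g is (-17,4,-25)
reduced forms (-19, -8, -23) vs (-17, 4, -25) ⇒ inequivalent

no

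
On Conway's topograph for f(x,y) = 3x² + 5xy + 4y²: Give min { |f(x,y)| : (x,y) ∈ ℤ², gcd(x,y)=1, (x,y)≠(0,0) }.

translate: b→-1 (≡5 mod 6), so (3,5,4)→(3,-1,2)
flip: (3,-1,2)→(2,1,3)
reduced (well bottom): (2,1,3) with a≤c, −a<b≤a
well minimum = a = 2

2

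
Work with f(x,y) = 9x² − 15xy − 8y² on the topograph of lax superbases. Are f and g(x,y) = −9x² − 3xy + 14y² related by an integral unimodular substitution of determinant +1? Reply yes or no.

D₁ = 513, D₂ = 513
river cycle of f (length 16): (-8, 15, 9), (9, 21, -2), (-2, 19, 19), (19, 19, -2), (-2, 21, 9), (9, 15, -8), (-8, 17, 7), (7, 11, -14), (-14, 17, 4), (4, 15, -18), … (6 more)
river cycle of g (length 16): (-9, 15, 8), (8, 17, -7), (-7, 11, 14), (14, 17, -4), (-4, 15, 18), (18, 21, -1), (-1, 21, 18), (18, 15, -4), (-4, 17, 14), (14, 11, -7), … (6 more)
cycles differ ⇒ inequivalent

no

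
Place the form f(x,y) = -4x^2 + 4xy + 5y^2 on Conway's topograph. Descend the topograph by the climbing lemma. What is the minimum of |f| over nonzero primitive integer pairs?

river: ρ → (5,6,-3)
river: ρ → (-3,6,5)
river: ρ → (5,4,-4)
river: ρ → (-4,4,5)
closes: descent 0, river 4
min |a| on river = 3

3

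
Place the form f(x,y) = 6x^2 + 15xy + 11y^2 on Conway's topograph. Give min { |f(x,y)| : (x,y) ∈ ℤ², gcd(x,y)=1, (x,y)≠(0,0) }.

translate: b→3 (≡15 mod 12), so (6,15,11)→(6,3,2)
flip: (6,3,2)→(2,-3,6)
translate: b→1 (≡-3 mod 4), so (2,-3,6)→(2,1,5)
reduced (well bottom): (2,1,5) with a≤c, −a<b≤a
well minimum = a = 2

2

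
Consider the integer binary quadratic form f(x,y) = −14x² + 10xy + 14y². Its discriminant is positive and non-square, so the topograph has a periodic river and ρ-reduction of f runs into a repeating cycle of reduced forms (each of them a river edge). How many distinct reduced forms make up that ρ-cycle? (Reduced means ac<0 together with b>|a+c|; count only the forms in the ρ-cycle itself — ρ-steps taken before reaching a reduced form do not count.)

D = 884, ⌊√D⌋ = 29
river: ρ → (14,18,-10)
river: ρ → (-10,22,10)
river: ρ → (10,18,-14)
river: ρ → (-14,10,14)
ρ-cycle length = 4 (tail of 0 descent steps not counted)

4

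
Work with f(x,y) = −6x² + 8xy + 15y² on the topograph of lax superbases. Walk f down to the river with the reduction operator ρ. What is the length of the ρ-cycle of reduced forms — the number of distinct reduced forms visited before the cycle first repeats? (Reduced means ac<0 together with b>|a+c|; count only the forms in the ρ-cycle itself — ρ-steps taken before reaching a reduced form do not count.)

D = 424, ⌊√D⌋ = 20
descent: ρ → (15,-8,-6)
descent: ρ → (-6,20,1)  [lands on river]
river: ρ → (1,20,-6)
river: ρ → (-6,16,7)
river: ρ → (7,12,-10)
river: ρ → (-10,8,9)
river: ρ → (9,10,-9)
river: ρ → (-9,8,10)
river: ρ → (10,12,-7)
river: ρ → (-7,16,6)
river: ρ → (6,20,-1)
river: ρ → (-1,20,6)
river: ρ → (6,16,-7)
river: ρ → (-7,12,10)
river: ρ → (10,8,-9)
river: ρ → (-9,10,9)
river: ρ → (9,8,-10)
river: ρ → (-10,12,7)
river: ρ → (7,16,-6)
ρ-cycle length = 18 (tail of 2 descent steps not counted)

18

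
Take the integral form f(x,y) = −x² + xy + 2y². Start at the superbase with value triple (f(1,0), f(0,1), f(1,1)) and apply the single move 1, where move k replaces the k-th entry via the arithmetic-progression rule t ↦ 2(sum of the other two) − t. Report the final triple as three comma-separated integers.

start (-1,2,2) = (f(1,0),f(0,1),f(1,1))
replace slot 1: 2·(2+2) − (-1) = 9 → (9,2,2)

9,2,2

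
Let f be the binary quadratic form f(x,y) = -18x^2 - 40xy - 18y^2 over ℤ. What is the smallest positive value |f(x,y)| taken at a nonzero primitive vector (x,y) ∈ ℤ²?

descent: ρ → (-18,4,4)
descent: ρ → (4,12,-10)  [lands on river]
river: ρ → (-10,8,6)
river: ρ → (6,16,-2)
river: ρ → (-2,16,6)
river: ρ → (6,8,-10)
river: ρ → (-10,12,4)
closes: descent 2, river 6
min |a| on river = 2

2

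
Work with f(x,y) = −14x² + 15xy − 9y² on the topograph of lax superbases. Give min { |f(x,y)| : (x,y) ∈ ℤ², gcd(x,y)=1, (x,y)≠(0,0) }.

translate: b→13 (≡-15 mod 28), so (14,-15,9)→(14,13,8)
flip: (14,13,8)→(8,-13,14)
translate: b→3 (≡-13 mod 16), so (8,-13,14)→(8,3,9)
reduced (well bottom): (8,3,9) with a≤c, −a<b≤a
well minimum |f| = |-8| = 8 (negative-definite)

8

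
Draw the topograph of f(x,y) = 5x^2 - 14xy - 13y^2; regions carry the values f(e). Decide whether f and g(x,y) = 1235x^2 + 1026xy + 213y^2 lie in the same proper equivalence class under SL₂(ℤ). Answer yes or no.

D₁ = 456, D₂ = 456
river cycle of f (length 10): (-13, 14, 5), (5, 16, -10), (-10, 4, 11), (11, 18, -3), (-3, 18, 11), (11, 4, -10), (-10, 16, 5), (5, 14, -13), (-13, 12, 6), (6, 12, -13)
river cycle of g (length 10): (5, 16, -10), (-10, 4, 11), (11, 18, -3), (-3, 18, 11), (11, 4, -10), (-10, 16, 5), (5, 14, -13), (-13, 12, 6), (6, 12, -13), (-13, 14, 5)
cycles coincide ⇒ equivalent

yes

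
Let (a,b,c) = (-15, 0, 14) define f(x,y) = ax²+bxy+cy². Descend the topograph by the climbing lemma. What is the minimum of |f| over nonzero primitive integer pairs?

descent: ρ → (14,28,-1)  [lands on river]
river: ρ → (-1,28,14)
closes: descent 1, river 2
min |a| on river = 1

1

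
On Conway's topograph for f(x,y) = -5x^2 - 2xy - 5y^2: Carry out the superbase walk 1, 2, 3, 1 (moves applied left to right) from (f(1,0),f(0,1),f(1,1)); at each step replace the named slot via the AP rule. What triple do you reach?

start (-5,-5,-12) = (f(1,0),f(0,1),f(1,1))
replace slot 1: 2·((-5)+(-12)) − (-5) = -29 → (-29,-5,-12)
replace slot 2: 2·((-29)+(-12)) − (-5) = -77 → (-29,-77,-12)
replace slot 3: 2·((-29)+(-77)) − (-12) = -200 → (-29,-77,-200)
replace slot 1: 2·((-77)+(-200)) − (-29) = -525 → (-525,-77,-200)

-525,-77,-200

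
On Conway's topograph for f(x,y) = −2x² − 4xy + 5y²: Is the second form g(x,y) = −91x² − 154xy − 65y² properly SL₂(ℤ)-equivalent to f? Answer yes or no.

D₁ = 56, D₂ = 56
river cycle of f (length 4): (5, 4, -2), (-2, 4, 5), (5, 6, -1), (-1, 6, 5)
river cycle of g (length 4): (-2, 4, 5), (5, 6, -1), (-1, 6, 5), (5, 4, -2)
cycles coincide ⇒ equivalent

yes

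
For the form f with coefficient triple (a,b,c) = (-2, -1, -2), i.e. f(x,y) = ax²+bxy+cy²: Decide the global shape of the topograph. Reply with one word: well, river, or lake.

D = b²−4ac = (-1)² − 4·(-2)·(-2) = -15
D < 0 ⇒ definite ⇒ every region one sign ⇒ single well

well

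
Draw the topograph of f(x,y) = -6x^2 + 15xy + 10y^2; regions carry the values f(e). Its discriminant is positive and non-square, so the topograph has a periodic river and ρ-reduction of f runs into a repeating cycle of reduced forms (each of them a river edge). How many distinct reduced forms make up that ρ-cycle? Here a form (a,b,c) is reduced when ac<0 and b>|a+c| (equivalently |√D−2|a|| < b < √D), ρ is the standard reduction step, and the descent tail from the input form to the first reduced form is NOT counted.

D = 465, ⌊√D⌋ = 21
river: ρ → (10,5,-11)
river: ρ → (-11,17,4)
river: ρ → (4,15,-15)
river: ρ → (-15,15,4)
river: ρ → (4,17,-11)
river: ρ → (-11,5,10)
river: ρ → (10,15,-6)
river: ρ → (-6,21,1)
river: ρ → (1,21,-6)
river: ρ → (-6,15,10)
ρ-cycle length = 10 (tail of 0 descent steps not counted)

10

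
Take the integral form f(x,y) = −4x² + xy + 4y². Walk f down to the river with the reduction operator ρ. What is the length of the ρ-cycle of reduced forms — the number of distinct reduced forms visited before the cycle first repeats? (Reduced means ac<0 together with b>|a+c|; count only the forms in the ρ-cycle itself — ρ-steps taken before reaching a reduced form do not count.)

D = 65, ⌊√D⌋ = 8
river: ρ → (4,7,-1)
river: ρ → (-1,7,4)
river: ρ → (4,1,-4)
river: ρ → (-4,7,1)
river: ρ → (1,7,-4)
river: ρ → (-4,1,4)
ρ-cycle length = 6 (tail of 0 descent steps not counted)

6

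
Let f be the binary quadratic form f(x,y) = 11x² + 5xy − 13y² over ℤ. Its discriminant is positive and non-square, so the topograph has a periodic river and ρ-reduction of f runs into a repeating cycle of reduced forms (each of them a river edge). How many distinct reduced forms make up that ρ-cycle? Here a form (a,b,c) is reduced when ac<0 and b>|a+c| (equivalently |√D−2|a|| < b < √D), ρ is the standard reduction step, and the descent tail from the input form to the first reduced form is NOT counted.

D = 597, ⌊√D⌋ = 24
river: ρ → (-13,21,3)
river: ρ → (3,21,-13)
river: ρ → (-13,5,11)
river: ρ → (11,17,-7)
river: ρ → (-7,11,17)
river: ρ → (17,23,-1)
river: ρ → (-1,23,17)
river: ρ → (17,11,-7)
river: ρ → (-7,17,11)
river: ρ → (11,5,-13)
ρ-cycle length = 10 (tail of 0 descent steps not counted)

10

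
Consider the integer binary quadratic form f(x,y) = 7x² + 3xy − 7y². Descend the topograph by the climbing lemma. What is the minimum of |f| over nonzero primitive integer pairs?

river: ρ → (-7,11,3)
river: ρ → (3,13,-3)
river: ρ → (-3,11,7)
river: ρ → (7,3,-7)
closes: descent 0, river 4
min |a| on river = 3

3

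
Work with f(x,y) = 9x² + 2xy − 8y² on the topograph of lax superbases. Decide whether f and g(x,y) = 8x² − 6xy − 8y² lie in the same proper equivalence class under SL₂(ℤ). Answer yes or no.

D₁ = 292, D₂ = 292
river cycle of f (length 14): (-8, 14, 3), (3, 16, -3), (-3, 14, 8), (8, 2, -9), (-9, 16, 1), (1, 16, -9), (-9, 2, 8), (8, 14, -3), (-3, 16, 3), (3, 14, -8), … (4 more)
river cycle of g (length 18): (-8, 6, 8), (8, 10, -6), (-6, 14, 4), (4, 10, -12), (-12, 14, 2), (2, 14, -12), (-12, 10, 4), (4, 14, -6), (-6, 10, 8), (8, 6, -8), … (8 more)
cycles differ ⇒ inequivalent

no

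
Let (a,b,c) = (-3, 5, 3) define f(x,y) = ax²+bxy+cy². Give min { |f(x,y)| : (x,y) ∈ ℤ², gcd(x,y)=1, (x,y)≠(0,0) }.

river: ρ → (3,7,-1)
river: ρ → (-1,7,3)
river: ρ → (3,5,-3)
river: ρ → (-3,7,1)
river: ρ → (1,7,-3)
river: ρ → (-3,5,3)
closes: descent 0, river 6
min |a| on river = 1

1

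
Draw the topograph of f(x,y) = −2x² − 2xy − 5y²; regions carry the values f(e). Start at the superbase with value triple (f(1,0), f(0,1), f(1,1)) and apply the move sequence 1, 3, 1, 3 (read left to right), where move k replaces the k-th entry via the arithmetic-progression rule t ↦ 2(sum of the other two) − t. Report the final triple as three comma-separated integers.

start (-2,-5,-9) = (f(1,0),f(0,1),f(1,1))
replace slot 1: 2·((-5)+(-9)) − (-2) = -26 → (-26,-5,-9)
replace slot 3: 2·((-26)+(-5)) − (-9) = -53 → (-26,-5,-53)
replace slot 1: 2·((-5)+(-53)) − (-26) = -90 → (-90,-5,-53)
replace slot 3: 2·((-90)+(-5)) − (-53) = -137 → (-90,-5,-137)

-90,-5,-137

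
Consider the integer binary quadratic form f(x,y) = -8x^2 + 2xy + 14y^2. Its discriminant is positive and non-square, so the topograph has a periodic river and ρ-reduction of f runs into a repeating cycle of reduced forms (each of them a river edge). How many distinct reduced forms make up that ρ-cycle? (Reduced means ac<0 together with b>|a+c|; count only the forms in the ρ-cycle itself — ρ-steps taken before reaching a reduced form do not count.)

D = 452, ⌊√D⌋ = 21
descent: ρ → (14,-2,-8)
descent: ρ → (-8,18,4)  [lands on river]
river: ρ → (4,14,-16)
river: ρ → (-16,18,2)
river: ρ → (2,18,-16)
river: ρ → (-16,14,4)
river: ρ → (4,18,-8)
river: ρ → (-8,14,8)
river: ρ → (8,18,-4)
river: ρ → (-4,14,16)
river: ρ → (16,18,-2)
river: ρ → (-2,18,16)
river: ρ → (16,14,-4)
river: ρ → (-4,18,8)
river: ρ → (8,14,-8)
ρ-cycle length = 14 (tail of 2 descent steps not counted)

14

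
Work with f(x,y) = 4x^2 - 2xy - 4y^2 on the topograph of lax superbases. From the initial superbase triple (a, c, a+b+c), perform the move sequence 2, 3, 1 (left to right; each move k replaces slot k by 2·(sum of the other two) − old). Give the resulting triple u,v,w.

start (4,-4,-2) = (f(1,0),f(0,1),f(1,1))
replace slot 2: 2·(4+(-2)) − (-4) = 8 → (4,8,-2)
replace slot 3: 2·(4+8) − (-2) = 26 → (4,8,26)
replace slot 1: 2·(8+26) − 4 = 64 → (64,8,26)

64,8,26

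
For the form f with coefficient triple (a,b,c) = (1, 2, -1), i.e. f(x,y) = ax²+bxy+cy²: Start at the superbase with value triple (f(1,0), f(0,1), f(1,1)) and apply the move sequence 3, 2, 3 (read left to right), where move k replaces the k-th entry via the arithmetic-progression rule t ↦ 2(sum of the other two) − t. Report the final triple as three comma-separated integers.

start (1,-1,2) = (f(1,0),f(0,1),f(1,1))
replace slot 3: 2·(1+(-1)) − 2 = -2 → (1,-1,-2)
replace slot 2: 2·(1+(-2)) − (-1) = -1 → (1,-1,-2)
replace slot 3: 2·(1+(-1)) − (-2) = 2 → (1,-1,2)

1,-1,2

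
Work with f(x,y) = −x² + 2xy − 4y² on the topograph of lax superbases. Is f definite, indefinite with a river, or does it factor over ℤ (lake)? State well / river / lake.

D = b²−4ac = 2² − 4·(-1)·(-4) = -12
D < 0 ⇒ definite ⇒ every region one sign ⇒ single well

well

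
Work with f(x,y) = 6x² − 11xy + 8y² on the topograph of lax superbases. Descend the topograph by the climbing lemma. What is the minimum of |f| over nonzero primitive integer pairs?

translate: b→1 (≡-11 mod 12), so (6,-11,8)→(6,1,3)
flip: (6,1,3)→(3,-1,6)
reduced (well bottom): (3,-1,6) with a≤c, −a<b≤a
well minimum = a = 3

3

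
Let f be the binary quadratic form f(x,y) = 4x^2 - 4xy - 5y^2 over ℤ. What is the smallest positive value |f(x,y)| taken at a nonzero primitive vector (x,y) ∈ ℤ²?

descent: ρ → (-5,4,4)  [lands on river]
river: ρ → (4,4,-5)
river: ρ → (-5,6,3)
river: ρ → (3,6,-5)
closes: descent 1, river 4
min |a| on river = 3

3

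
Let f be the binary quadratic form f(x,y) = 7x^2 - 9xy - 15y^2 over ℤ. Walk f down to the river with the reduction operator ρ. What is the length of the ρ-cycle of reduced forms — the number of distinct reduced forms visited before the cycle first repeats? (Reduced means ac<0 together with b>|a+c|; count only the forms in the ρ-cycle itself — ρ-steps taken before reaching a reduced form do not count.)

D = 501, ⌊√D⌋ = 22
descent: ρ → (-15,9,7)  [lands on river]
river: ρ → (7,19,-5)
river: ρ → (-5,21,3)
river: ρ → (3,21,-5)
river: ρ → (-5,19,7)
river: ρ → (7,9,-15)
river: ρ → (-15,21,1)
river: ρ → (1,21,-15)
ρ-cycle length = 8 (tail of 1 descent step not counted)

8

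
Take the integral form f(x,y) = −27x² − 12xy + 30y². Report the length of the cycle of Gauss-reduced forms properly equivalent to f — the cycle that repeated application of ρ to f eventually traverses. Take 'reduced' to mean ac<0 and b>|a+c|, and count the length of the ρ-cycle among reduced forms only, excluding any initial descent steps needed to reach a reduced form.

D = 3384, ⌊√D⌋ = 58
descent: ρ → (30,12,-27)  [lands on river]
river: ρ → (-27,42,15)
river: ρ → (15,48,-18)
river: ρ → (-18,24,39)
river: ρ → (39,54,-3)
river: ρ → (-3,54,39)
river: ρ → (39,24,-18)
river: ρ → (-18,48,15)
river: ρ → (15,42,-27)
river: ρ → (-27,12,30)
river: ρ → (30,48,-9)
river: ρ → (-9,42,45)
river: ρ → (45,48,-6)
river: ρ → (-6,48,45)
river: ρ → (45,42,-9)
river: ρ → (-9,48,30)
ρ-cycle length = 16 (tail of 1 descent step not counted)

16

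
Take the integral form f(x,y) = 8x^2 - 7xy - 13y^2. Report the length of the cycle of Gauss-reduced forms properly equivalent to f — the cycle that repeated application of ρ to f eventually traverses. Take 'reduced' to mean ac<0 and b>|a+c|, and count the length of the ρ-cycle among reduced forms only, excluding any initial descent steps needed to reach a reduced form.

D = 465, ⌊√D⌋ = 21
descent: ρ → (-13,7,8)  [lands on river]
river: ρ → (8,9,-12)
river: ρ → (-12,15,5)
river: ρ → (5,15,-12)
river: ρ → (-12,9,8)
river: ρ → (8,7,-13)
river: ρ → (-13,19,2)
river: ρ → (2,21,-3)
river: ρ → (-3,21,2)
river: ρ → (2,19,-13)
ρ-cycle length = 10 (tail of 1 descent step not counted)

10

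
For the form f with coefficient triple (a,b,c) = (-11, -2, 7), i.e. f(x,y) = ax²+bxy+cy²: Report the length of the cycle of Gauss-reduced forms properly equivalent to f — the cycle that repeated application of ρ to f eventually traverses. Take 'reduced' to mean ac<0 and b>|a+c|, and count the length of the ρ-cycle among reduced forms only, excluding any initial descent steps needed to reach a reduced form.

D = 312, ⌊√D⌋ = 17
descent: ρ → (7,16,-2)  [lands on river]
river: ρ → (-2,16,7)
river: ρ → (7,12,-6)
river: ρ → (-6,12,7)
ρ-cycle length = 4 (tail of 1 descent step not counted)

4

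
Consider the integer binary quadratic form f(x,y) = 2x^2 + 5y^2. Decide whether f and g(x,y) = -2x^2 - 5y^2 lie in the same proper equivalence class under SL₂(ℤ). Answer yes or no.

D₁ = -40, D₂ = -40
f: reduced (well bottom): (2,0,5) with a≤c, −a<b≤a
g is negative-definite; reduce −g:
−g: reduced (well bottom): (2,0,5) with a≤c, −a<b≤a
flip sign back: reduced form of g is (-2,0,-5)
reduced forms (2, 0, 5) vs (-2, 0, -5) ⇒ inequivalent

no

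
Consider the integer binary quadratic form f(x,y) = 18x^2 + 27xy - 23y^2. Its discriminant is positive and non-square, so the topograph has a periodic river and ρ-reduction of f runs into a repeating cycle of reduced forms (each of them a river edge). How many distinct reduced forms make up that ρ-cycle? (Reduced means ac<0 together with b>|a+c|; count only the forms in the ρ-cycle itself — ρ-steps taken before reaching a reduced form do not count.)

D = 2385, ⌊√D⌋ = 48
river: ρ → (-23,19,22)
river: ρ → (22,25,-20)
river: ρ → (-20,15,27)
river: ρ → (27,39,-8)
river: ρ → (-8,41,22)
river: ρ → (22,47,-2)
river: ρ → (-2,45,45)
river: ρ → (45,45,-2)
river: ρ → (-2,47,22)
river: ρ → (22,41,-8)
river: ρ → (-8,39,27)
river: ρ → (27,15,-20)
river: ρ → (-20,25,22)
river: ρ → (22,19,-23)
river: ρ → (-23,27,18)
river: ρ → (18,45,-5)
river: ρ → (-5,45,18)
river: ρ → (18,27,-23)
ρ-cycle length = 18 (tail of 0 descent steps not counted)

18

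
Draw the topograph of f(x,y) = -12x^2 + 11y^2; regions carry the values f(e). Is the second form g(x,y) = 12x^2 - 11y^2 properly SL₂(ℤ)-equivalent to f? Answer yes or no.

D₁ = 528, D₂ = 528
river cycle of f (length 2): (11, 22, -1), (-1, 22, 11)
river cycle of g (length 2): (-11, 22, 1), (1, 22, -11)
cycles differ ⇒ inequivalent

no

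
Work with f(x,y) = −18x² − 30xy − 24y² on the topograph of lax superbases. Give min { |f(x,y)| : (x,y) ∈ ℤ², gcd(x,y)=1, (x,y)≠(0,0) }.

translate: b→-6 (≡30 mod 36), so (18,30,24)→(18,-6,12)
flip: (18,-6,12)→(12,6,18)
reduced (well bottom): (12,6,18) with a≤c, −a<b≤a
well minimum |f| = |-12| = 12 (negative-definite)

12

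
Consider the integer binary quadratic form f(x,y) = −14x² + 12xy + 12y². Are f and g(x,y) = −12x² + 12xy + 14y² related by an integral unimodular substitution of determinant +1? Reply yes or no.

D₁ = 816, D₂ = 816
river cycle of f (length 6): (12, 12, -14), (-14, 16, 10), (10, 24, -6), (-6, 24, 10), (10, 16, -14), (-14, 12, 12)
river cycle of g (length 6): (14, 16, -10), (-10, 24, 6), (6, 24, -10), (-10, 16, 14), (14, 12, -12), (-12, 12, 14)
cycles differ ⇒ inequivalent

no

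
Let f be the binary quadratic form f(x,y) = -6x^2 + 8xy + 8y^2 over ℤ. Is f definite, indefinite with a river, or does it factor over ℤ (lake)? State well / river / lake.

D = b²−4ac = 8² − 4·(-6)·8 = 256
D = 16² is a perfect square ⇒ form factors over ℤ ⇒ lakes

lake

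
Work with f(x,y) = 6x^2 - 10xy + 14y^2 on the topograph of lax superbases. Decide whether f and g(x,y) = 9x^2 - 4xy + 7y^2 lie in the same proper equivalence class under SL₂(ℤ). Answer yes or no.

D₁ = -236, D₂ = -236
f: translate: b→2 (≡-10 mod 12), so (6,-10,14)→(6,2,10)
f: reduced (well bottom): (6,2,10) with a≤c, −a<b≤a
g: flip: (9,-4,7)→(7,4,9)
g: reduced (well bottom): (7,4,9) with a≤c, −a<b≤a
reduced forms (6, 2, 10) vs (7, 4, 9) ⇒ inequivalent

no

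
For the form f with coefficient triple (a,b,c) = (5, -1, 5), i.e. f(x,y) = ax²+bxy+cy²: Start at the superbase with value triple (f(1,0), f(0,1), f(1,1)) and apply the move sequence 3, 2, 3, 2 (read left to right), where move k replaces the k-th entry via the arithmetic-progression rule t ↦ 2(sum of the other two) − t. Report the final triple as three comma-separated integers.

start (5,5,9) = (f(1,0),f(0,1),f(1,1))
replace slot 3: 2·(5+5) − 9 = 11 → (5,5,11)
replace slot 2: 2·(5+11) − 5 = 27 → (5,27,11)
replace slot 3: 2·(5+27) − 11 = 53 → (5,27,53)
replace slot 2: 2·(5+53) − 27 = 89 → (5,89,53)

5,89,53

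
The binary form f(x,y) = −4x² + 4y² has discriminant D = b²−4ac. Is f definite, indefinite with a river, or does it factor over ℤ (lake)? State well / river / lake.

D = b²−4ac = 0² − 4·(-4)·4 = 64
D = 8² is a perfect square ⇒ form factors over ℤ ⇒ lakes

lake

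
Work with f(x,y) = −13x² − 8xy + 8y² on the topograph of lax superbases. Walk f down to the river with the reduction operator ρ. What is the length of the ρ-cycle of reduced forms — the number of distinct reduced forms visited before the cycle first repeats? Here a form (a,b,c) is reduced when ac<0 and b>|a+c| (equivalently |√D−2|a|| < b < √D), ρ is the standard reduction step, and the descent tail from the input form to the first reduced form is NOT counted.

D = 480, ⌊√D⌋ = 21
descent: ρ → (8,8,-13)  [lands on river]
river: ρ → (-13,18,3)
river: ρ → (3,18,-13)
river: ρ → (-13,8,8)
ρ-cycle length = 4 (tail of 1 descent step not counted)

4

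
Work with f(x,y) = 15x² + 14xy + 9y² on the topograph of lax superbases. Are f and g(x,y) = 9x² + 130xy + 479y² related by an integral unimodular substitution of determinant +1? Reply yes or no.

D₁ = -344, D₂ = -344
f: flip: (15,14,9)→(9,-14,15)
f: translate: b→4 (≡-14 mod 18), so (9,-14,15)→(9,4,10)
f: reduced (well bottom): (9,4,10) with a≤c, −a<b≤a
g: translate: b→4 (≡130 mod 18), so (9,130,479)→(9,4,10)
g: reduced (well bottom): (9,4,10) with a≤c, −a<b≤a
reduced forms (9, 4, 10) vs (9, 4, 10) ⇒ equivalent

yes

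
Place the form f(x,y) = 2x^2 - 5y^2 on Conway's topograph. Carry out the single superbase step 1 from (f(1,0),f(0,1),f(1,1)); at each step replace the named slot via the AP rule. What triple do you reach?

start (2,-5,-3) = (f(1,0),f(0,1),f(1,1))
replace slot 1: 2·((-5)+(-3)) − 2 = -18 → (-18,-5,-3)

-18,-5,-3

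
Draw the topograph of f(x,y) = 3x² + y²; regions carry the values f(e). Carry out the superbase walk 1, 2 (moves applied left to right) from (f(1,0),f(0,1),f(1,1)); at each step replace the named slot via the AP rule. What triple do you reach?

start (3,1,4) = (f(1,0),f(0,1),f(1,1))
replace slot 1: 2·(1+4) − 3 = 7 → (7,1,4)
replace slot 2: 2·(7+4) − 1 = 21 → (7,21,4)

7,21,4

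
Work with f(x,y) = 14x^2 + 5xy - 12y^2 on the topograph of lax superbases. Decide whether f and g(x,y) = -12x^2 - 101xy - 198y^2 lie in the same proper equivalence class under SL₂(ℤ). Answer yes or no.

D₁ = 697, D₂ = 697
river cycle of f (length 10): (-12, 19, 7), (7, 23, -6), (-6, 25, 3), (3, 23, -14), (-14, 5, 12), (12, 19, -7), (-7, 23, 6), (6, 25, -3), (-3, 23, 14), (14, 5, -12)
river cycle of g (length 10): (-12, 19, 7), (7, 23, -6), (-6, 25, 3), (3, 23, -14), (-14, 5, 12), (12, 19, -7), (-7, 23, 6), (6, 25, -3), (-3, 23, 14), (14, 5, -12)
cycles coincide ⇒ equivalent

yes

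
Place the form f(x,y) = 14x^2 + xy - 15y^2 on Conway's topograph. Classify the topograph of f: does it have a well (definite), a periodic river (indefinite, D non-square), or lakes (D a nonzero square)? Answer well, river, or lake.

D = b²−4ac = 1² − 4·14·(-15) = 841
D = 29² is a perfect square ⇒ form factors over ℤ ⇒ lakes

lake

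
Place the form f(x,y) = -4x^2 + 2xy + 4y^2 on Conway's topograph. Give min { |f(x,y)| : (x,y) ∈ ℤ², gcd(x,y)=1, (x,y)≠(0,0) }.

river: ρ → (4,6,-2)
river: ρ → (-2,6,4)
river: ρ → (4,2,-4)
river: ρ → (-4,6,2)
river: ρ → (2,6,-4)
river: ρ → (-4,2,4)
closes: descent 0, river 6
min |a| on river = 2

2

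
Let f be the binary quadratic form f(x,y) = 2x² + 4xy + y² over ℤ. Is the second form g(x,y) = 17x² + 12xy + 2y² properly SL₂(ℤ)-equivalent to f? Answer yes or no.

D₁ = 8, D₂ = 8
river cycle of f (length 2): (1, 2, -1), (-1, 2, 1)
river cycle of g (length 2): (-1, 2, 1), (1, 2, -1)
cycles coincide ⇒ equivalent

yes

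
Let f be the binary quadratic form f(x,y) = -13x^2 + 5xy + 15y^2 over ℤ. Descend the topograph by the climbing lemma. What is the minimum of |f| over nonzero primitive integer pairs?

river: ρ → (15,25,-3)
river: ρ → (-3,23,23)
river: ρ → (23,23,-3)
river: ρ → (-3,25,15)
river: ρ → (15,5,-13)
river: ρ → (-13,21,7)
river: ρ → (7,21,-13)
river: ρ → (-13,5,15)
closes: descent 0, river 8
min |a| on river = 3

3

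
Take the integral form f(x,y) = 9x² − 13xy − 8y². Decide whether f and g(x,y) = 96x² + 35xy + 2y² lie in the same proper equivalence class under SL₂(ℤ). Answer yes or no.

D₁ = 457, D₂ = 457
river cycle of f (length 46): (-8, 13, 9), (9, 5, -12), (-12, 19, 2), (2, 21, -2), (-2, 19, 12), (12, 5, -9), (-9, 13, 8), (8, 19, -3), (-3, 17, 14), (14, 11, -6), … (36 more)
river cycle of g (length 46): (2, 21, -2), (-2, 19, 12), (12, 5, -9), (-9, 13, 8), (8, 19, -3), (-3, 17, 14), (14, 11, -6), (-6, 13, 12), (12, 11, -7), (-7, 17, 6), … (36 more)
cycles coincide ⇒ equivalent

yes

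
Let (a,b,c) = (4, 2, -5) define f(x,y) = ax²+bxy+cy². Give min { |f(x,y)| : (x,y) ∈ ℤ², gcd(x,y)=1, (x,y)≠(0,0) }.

river: ρ → (-5,8,1)
river: ρ → (1,8,-5)
river: ρ → (-5,2,4)
river: ρ → (4,6,-3)
river: ρ → (-3,6,4)
river: ρ → (4,2,-5)
closes: descent 0, river 6
min |a| on river = 1

1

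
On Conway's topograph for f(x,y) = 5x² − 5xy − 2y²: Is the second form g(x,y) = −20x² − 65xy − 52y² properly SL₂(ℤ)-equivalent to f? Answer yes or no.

D₁ = 65, D₂ = 65
river cycle of f (length 6): (-2, 5, 5), (5, 5, -2), (-2, 7, 2), (2, 5, -5), (-5, 5, 2), (2, 7, -2)
river cycle of g (length 6): (2, 7, -2), (-2, 5, 5), (5, 5, -2), (-2, 7, 2), (2, 5, -5), (-5, 5, 2)
cycles coincide ⇒ equivalent

yes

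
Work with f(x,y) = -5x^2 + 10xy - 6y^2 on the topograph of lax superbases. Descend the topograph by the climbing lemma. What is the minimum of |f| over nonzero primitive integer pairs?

translate: b→0 (≡-10 mod 10), so (5,-10,6)→(5,0,1)
flip: (5,0,1)→(1,0,5)
reduced (well bottom): (1,0,5) with a≤c, −a<b≤a
well minimum |f| = |-1| = 1 (negative-definite)

1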